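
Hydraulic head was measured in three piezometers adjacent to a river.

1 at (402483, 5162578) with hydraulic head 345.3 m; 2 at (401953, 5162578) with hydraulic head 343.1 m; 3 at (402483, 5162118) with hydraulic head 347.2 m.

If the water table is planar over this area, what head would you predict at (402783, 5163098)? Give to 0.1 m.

∂h/∂x = (343.1 − 345.3) / (401953 − 402483) = +0.004151
∂h/∂y = (347.2 − 345.3) / (5162118 − 5162578) = -0.004130
h(402783, 5163098) = 345.3 + (+0.004151)·(300) + (-0.004130)·(520) = 345.3 +1.245 -2.148 = 344.397 m.

344.4 m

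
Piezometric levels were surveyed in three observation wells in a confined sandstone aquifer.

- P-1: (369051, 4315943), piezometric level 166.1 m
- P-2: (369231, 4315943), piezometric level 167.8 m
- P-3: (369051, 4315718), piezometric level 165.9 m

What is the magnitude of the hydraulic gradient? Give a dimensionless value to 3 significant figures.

∂h/∂x = (167.8 − 166.1) / (369231 − 369051) = +0.009444
∂h/∂y = (165.9 − 166.1) / (4315718 − 4315943) = +0.0008889
|∇h| = √(0.009444² + 0.0008889²) = 0.009486

0.00949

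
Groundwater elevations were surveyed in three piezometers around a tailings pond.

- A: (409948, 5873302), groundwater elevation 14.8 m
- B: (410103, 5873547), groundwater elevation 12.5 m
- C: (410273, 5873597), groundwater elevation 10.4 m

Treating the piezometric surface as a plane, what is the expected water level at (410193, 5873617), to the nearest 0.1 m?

11.3 m

With h = a·x + b·y + c and A as origin, the differences give:
  155·a + 245·b = -2.3
  325·a + 295·b = -4.4
Eliminate b (×295 and ×245, subtract): -33900·a = 399.50 → a = ∂h/∂x = -0.01178
Back-substitute: b = ∂h/∂y = -0.001932.
h(410193, 5873617) = 14.8 + (-0.01178)·(245) + (-0.001932)·(315) = 14.8 -2.887 -0.609 = 11.304 m.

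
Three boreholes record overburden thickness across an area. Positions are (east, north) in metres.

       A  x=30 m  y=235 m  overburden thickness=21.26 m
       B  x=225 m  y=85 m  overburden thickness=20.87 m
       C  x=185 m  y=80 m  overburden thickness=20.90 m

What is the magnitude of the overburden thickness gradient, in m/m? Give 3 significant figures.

With d = a·x + b·y + c and A as origin, the differences give:
  195·a + (-150)·b = -0.39
  155·a + (-155)·b = -0.36
Eliminate b (×(-155) and ×(-150), subtract): -6975·a = 6.450 → a = ∂d/∂x = -0.0009247
Back-substitute: b = ∂d/∂y = +0.001398.
|∇f| = √(-0.0009247² + 0.001398²) = 0.001676 m/m

0.00168 m/m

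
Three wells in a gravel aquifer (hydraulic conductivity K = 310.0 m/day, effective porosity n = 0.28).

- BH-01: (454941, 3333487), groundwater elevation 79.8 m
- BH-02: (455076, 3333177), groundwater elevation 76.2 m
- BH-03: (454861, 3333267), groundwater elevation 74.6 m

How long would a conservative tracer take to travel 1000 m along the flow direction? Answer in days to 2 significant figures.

38 days

Taking BH-01 as reference: BH-02−BH-01 = (135, -310, -3.6); BH-03−BH-01 = (-80, -220, -5.2).
Determinant of the coordinate differences = 135·(-220) − (-80)·(-310) = -54500.
∂h/∂x = [(-3.6)·(-220) − (-5.2)·(-310)] / -54500 = +0.01505
∂h/∂y = [135·(-5.2) − (-80)·(-3.6)] / -54500 = +0.01817
|∇h| = √(0.01505² + 0.01817²) = 0.02359
Seepage velocity v = K·i/n = 310.0 × 0.02359 / 0.28 = 26.12 m/day.
t = 1000 / 26.12 = 38.28 days.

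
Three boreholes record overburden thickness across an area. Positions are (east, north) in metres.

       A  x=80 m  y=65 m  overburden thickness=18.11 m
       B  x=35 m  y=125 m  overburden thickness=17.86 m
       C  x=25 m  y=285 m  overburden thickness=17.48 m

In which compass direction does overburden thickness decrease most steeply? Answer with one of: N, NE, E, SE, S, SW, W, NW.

Differences from A: to B (Δx, Δy, Δh) = (-45, 60, -0.25); to C = (-55, 220, -0.63).
Determinant of the coordinate differences = (-45)·220 − (-55)·60 = -6600.
∂d/∂x = [(-0.25)·220 − (-0.63)·60] / -6600 = +0.002606
∂d/∂y = [(-45)·(-0.63) − (-55)·(-0.25)] / -6600 = -0.002212
Steepest decrease is along −∇f = (-0.002606 E, +0.002212 N) → northwest.

NW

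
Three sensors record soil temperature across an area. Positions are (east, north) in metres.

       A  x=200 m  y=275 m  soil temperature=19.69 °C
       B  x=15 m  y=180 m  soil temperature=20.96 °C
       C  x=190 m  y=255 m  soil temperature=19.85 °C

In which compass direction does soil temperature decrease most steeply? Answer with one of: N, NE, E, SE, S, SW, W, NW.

NE

With T = a·x + b·y + c and A as origin, the differences give:
  (-185)·a + (-95)·b = +1.27
  (-10)·a + (-20)·b = +0.16
Eliminate b (×(-20) and ×(-95), subtract): 2750·a = -10.200 → a = ∂T/∂x = -0.003709
Back-substitute: b = ∂T/∂y = -0.006145.
Steepest decrease is along −∇f = (+0.003709 E, +0.006145 N) → northeast.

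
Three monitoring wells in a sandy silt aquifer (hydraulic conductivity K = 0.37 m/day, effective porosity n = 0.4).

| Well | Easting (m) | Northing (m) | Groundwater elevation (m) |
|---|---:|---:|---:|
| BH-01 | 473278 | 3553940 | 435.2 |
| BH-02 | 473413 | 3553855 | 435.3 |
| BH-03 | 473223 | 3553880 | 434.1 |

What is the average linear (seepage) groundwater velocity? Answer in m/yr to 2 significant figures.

With h = a·x + b·y + c and BH-01 as origin, the differences give:
  135·a + (-85)·b = +0.1
  (-55)·a + (-60)·b = -1.1
Eliminate b (×(-60) and ×(-85), subtract): -12775·a = -99.50 → a = ∂h/∂x = +0.007789
Back-substitute: b = ∂h/∂y = +0.01119.
|∇h| = √(0.007789² + 0.01119²) = 0.01363
Seepage velocity v = K·i/n = 0.37 × 0.01363 / 0.4 = 0.01261 m/day = 4.606 m/yr.

4.6 m/yr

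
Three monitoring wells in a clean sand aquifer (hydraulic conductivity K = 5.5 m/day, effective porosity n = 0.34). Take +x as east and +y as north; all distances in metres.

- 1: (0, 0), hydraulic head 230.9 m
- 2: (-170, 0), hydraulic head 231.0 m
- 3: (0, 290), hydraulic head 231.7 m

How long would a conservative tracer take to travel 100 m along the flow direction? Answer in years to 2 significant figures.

∂h/∂x = (231.0 − 230.9) / (-170 − 0) = -0.0005882
∂h/∂y = (231.7 − 230.9) / (290 − 0) = +0.002759
|∇h| = √(-0.0005882² + 0.002759²) = 0.002821
Seepage velocity v = K·i/n = 5.5 × 0.002821 / 0.34 = 0.04563 m/day.
t = 100 / 0.04563 = 2192 days = 6 years.

6.0 years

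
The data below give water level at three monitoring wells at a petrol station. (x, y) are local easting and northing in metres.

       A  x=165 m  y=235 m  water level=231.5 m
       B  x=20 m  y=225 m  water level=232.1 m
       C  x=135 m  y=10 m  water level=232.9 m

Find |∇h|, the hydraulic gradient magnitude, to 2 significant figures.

0.0068

Three-point gradient (reference A): Δ to B = (-145, -10, +0.6), Δ to C = (-30, -225, +1.4).
∂h/∂x = -0.003743, ∂h/∂y = -0.005723 (det = 32325).
|∇h| = √(-0.003743² + -0.005723²) = 0.006838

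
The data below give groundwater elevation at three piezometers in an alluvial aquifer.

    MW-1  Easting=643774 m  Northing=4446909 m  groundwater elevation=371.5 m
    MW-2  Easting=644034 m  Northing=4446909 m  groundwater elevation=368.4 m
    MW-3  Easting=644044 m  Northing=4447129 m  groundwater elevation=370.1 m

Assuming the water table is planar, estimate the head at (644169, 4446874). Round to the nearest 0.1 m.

366.5 m

Taking MW-1 as reference: MW-2−MW-1 = (260, 0, -3.1); MW-3−MW-1 = (270, 220, -1.4).
Determinant of the coordinate differences = 260·220 − 270·0 = 57200.
∂h/∂x = [(-3.1)·220 − (-1.4)·0] / 57200 = -0.01192
∂h/∂y = [260·(-1.4) − 270·(-3.1)] / 57200 = +0.008269
h(644169, 4446874) = 371.5 + (-0.01192)·(395) + (+0.008269)·(-35) = 371.5 -4.710 -0.289 = 366.501 m.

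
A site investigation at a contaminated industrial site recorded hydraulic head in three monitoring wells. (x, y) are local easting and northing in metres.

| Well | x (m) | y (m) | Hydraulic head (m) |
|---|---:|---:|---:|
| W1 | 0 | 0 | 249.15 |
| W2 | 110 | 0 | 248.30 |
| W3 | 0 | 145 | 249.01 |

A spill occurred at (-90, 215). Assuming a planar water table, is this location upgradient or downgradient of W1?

upgradient

∂h/∂x = (248.30 − 249.15) / (110 − 0) = -0.007727
∂h/∂y = (249.01 − 249.15) / (145 − 0) = -0.0009655
Head at (-90, 215) = 249.15 + (-0.007727)·(-90) + (-0.0009655)·(215) = 249.64 m.
That is higher than the 249.15 m at W1, so the point is upgradient.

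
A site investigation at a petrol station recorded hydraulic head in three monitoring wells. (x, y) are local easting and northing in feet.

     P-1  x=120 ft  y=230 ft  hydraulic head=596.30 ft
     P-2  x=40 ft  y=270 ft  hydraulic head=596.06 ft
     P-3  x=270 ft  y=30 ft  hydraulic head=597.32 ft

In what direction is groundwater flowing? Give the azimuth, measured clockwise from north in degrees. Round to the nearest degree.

351°

Differences from P-1: to P-2 (Δx, Δy, Δh) = (-80, 40, -0.24); to P-3 = (150, -200, +1.02).
Determinant of the coordinate differences = (-80)·(-200) − 150·40 = 10000.
∂h/∂x = [(-0.24)·(-200) − (+1.02)·40] / 10000 = +0.0007200
∂h/∂y = [(-80)·(+1.02) − 150·(-0.24)] / 10000 = -0.004560
Flow direction (−∇h) has components (-0.0007200 E, +0.004560 N).
Azimuth = atan2(E, N) = atan2(-0.0007200, +0.004560) = 351.0° ≈ 351°.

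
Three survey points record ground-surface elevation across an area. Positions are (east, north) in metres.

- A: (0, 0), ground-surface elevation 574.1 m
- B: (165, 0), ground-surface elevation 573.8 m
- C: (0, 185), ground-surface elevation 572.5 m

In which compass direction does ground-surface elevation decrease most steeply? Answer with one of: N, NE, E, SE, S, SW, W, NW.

N

∂z/∂x = (573.8 − 574.1) / (165 − 0) = -0.001818
∂z/∂y = (572.5 − 574.1) / (185 − 0) = -0.008649
Steepest decrease is along −∇f = (+0.001818 E, +0.008649 N) → north.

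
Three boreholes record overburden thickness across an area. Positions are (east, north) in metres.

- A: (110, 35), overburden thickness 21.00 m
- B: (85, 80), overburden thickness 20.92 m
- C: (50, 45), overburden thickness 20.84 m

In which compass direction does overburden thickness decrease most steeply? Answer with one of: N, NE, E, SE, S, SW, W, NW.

With d = a·x + b·y + c and A as origin, the differences give:
  (-25)·a + 45·b = -0.08
  (-60)·a + 10·b = -0.16
Eliminate b (×10 and ×45, subtract): 2450·a = 6.400 → a = ∂d/∂x = +0.002612
Back-substitute: b = ∂d/∂y = -0.0003265.
Steepest decrease is along −∇f = (-0.002612 E, +0.0003265 N) → west.

W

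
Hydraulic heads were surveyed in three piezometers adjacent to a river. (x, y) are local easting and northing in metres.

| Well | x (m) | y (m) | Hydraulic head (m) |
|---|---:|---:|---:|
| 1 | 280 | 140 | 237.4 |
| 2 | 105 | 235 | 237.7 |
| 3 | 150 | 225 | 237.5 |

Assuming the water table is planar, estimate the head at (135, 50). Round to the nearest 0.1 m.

Taking 1 as reference: 2−1 = (-175, 95, +0.3); 3−1 = (-130, 85, +0.1).
Determinant of the coordinate differences = (-175)·85 − (-130)·95 = -2525.
∂h/∂x = [(+0.3)·85 − (+0.1)·95] / -2525 = -0.006337
∂h/∂y = [(-175)·(+0.1) − (-130)·(+0.3)] / -2525 = -0.008515
h(135, 50) = 237.4 + (-0.006337)·(-145) + (-0.008515)·(-90) = 237.4 +0.919 +0.766 = 239.085 m.

239.1 m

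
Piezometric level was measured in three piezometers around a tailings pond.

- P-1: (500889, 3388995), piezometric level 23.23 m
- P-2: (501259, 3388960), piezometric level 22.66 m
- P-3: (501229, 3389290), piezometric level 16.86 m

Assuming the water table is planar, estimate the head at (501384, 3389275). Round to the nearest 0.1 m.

Three-point gradient (reference P-1): Δ to P-2 = (370, -35, -0.57), Δ to P-3 = (340, 295, -6.37).
∂h/∂x = -0.003231, ∂h/∂y = -0.01787 (det = 121050).
h(501384, 3389275) = 23.23 + (-0.003231)·(495) + (-0.01787)·(280) = 23.23 -1.599 -5.003 = 16.627 m.

16.6 m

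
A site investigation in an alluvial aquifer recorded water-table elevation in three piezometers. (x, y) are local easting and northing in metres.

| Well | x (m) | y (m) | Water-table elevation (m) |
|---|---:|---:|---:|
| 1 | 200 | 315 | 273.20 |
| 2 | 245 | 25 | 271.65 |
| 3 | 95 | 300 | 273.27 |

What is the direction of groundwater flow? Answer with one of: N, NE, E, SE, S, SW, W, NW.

Three-point gradient (reference 1): Δ to 2 = (45, -290, -1.55), Δ to 3 = (-105, -15, +0.07).
∂h/∂x = -0.001399, ∂h/∂y = +0.005128 (det = -31125).
Flow = −∇h = (+0.001399 east, -0.005128 north), which points south.

S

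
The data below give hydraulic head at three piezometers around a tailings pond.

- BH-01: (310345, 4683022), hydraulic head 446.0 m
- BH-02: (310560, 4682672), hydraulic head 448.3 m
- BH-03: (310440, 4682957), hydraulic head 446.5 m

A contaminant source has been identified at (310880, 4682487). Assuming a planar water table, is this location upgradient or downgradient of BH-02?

Three-point gradient (reference BH-01): Δ to BH-02 = (215, -350, +2.3), Δ to BH-03 = (95, -65, +0.5).
∂h/∂x = +0.001323, ∂h/∂y = -0.005759 (det = 19275).
Head at (310880, 4682487) = 446.0 + (+0.001323)·(535) + (-0.005759)·(-535) = 449.79 m.
That is higher than the 448.3 m at BH-02, so the point is upgradient.

upgradient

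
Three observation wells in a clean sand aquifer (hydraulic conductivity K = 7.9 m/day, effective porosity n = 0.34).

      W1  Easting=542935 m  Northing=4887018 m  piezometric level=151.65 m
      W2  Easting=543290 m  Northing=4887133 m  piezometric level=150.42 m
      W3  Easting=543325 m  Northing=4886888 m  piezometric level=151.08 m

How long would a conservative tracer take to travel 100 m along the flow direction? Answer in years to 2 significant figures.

3.0 years

Taking W1 as reference: W2−W1 = (355, 115, -1.23); W3−W1 = (390, -130, -0.57).
Determinant of the coordinate differences = 355·(-130) − 390·115 = -91000.
∂h/∂x = [(-1.23)·(-130) − (-0.57)·115] / -91000 = -0.002477
∂h/∂y = [355·(-0.57) − 390·(-1.23)] / -91000 = -0.003048
|∇h| = √(-0.002477² + -0.003048²) = 0.003928
Seepage velocity v = K·i/n = 7.9 × 0.003928 / 0.34 = 0.09127 m/day.
t = 100 / 0.09127 = 1096 days = 3 years.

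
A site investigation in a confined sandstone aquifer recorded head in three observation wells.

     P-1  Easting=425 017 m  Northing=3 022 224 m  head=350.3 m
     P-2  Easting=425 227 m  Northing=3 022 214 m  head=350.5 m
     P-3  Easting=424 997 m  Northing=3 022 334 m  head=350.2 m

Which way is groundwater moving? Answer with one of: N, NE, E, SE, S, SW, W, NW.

Differences from P-1: to P-2 (Δx, Δy, Δh) = (210, -10, +0.2); to P-3 = (-20, 110, -0.1).
Determinant of the coordinate differences = 210·110 − (-20)·(-10) = 22900.
∂h/∂x = [(+0.2)·110 − (-0.1)·(-10)] / 22900 = +0.0009170
∂h/∂y = [210·(-0.1) − (-20)·(+0.2)] / 22900 = -0.0007424
Flow = −∇h = (-0.0009170 east, +0.0007424 north), which points northwest.

NW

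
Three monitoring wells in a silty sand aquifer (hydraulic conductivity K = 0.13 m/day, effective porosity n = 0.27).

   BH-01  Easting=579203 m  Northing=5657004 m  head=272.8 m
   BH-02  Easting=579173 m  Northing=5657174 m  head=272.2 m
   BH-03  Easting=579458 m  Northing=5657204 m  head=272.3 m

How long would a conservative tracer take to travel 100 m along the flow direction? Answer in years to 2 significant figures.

With h = a·x + b·y + c and BH-01 as origin, the differences give:
  (-30)·a + 170·b = -0.6
  255·a + 200·b = -0.5
Eliminate b (×200 and ×170, subtract): -49350·a = -35.00 → a = ∂h/∂x = +0.0007092
Back-substitute: b = ∂h/∂y = -0.003404.
|∇h| = √(0.0007092² + -0.003404²) = 0.003477
Seepage velocity v = K·i/n = 0.13 × 0.003477 / 0.27 = 0.001674 m/day.
t = 100 / 0.001674 = 5.974e+04 days = 164 years.

160 years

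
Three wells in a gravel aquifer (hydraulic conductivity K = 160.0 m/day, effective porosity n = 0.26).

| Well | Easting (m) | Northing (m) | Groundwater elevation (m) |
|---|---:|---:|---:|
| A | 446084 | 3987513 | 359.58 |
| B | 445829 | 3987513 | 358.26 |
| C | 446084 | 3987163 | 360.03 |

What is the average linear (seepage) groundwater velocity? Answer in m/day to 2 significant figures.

∂h/∂x = (358.26 − 359.58) / (445829 − 446084) = +0.005176
∂h/∂y = (360.03 − 359.58) / (3987163 − 3987513) = -0.001286
|∇h| = √(0.005176² + -0.001286²) = 0.005333
Seepage velocity v = K·i/n = 160.0 × 0.005333 / 0.26 = 3.282 m/day.

3.3 m/day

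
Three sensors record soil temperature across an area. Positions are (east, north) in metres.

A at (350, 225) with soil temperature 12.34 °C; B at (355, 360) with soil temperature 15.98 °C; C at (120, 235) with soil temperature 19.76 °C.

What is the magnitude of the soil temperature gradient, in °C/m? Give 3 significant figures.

0.0419 °C/m

With T = a·x + b·y + c and A as origin, the differences give:
  5·a + 135·b = +3.64
  (-230)·a + 10·b = +7.42
Eliminate b (×10 and ×135, subtract): 31100·a = -965.300 → a = ∂T/∂x = -0.03104
Back-substitute: b = ∂T/∂y = +0.02811.
|∇f| = √(-0.03104² + 0.02811²) = 0.04188 °C/m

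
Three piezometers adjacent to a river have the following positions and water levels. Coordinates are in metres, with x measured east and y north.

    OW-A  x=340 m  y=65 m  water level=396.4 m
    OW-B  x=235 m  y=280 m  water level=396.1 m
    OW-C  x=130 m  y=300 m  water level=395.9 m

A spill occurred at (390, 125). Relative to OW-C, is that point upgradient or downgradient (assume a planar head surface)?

Three-point gradient (reference OW-A): Δ to OW-B = (-105, 215, -0.3), Δ to OW-C = (-210, 235, -0.5).
∂h/∂x = +0.001807, ∂h/∂y = -0.0005128 (det = 20475).
Head at (390, 125) = 396.4 + (+0.001807)·(50) + (-0.0005128)·(60) = 396.46 m.
That is higher than the 395.9 m at OW-C, so the point is upgradient.

upgradient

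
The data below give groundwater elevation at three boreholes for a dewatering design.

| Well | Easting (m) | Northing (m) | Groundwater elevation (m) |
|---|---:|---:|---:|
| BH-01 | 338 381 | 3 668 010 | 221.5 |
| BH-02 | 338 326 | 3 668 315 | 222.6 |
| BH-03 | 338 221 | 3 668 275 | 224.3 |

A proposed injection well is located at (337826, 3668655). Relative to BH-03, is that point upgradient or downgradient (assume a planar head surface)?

Differences from BH-01: to BH-02 (Δx, Δy, Δh) = (-55, 305, +1.1); to BH-03 = (-160, 265, +2.8).
Determinant of the coordinate differences = (-55)·265 − (-160)·305 = 34225.
∂h/∂x = [(+1.1)·265 − (+2.8)·305] / 34225 = -0.01644
∂h/∂y = [(-55)·(+2.8) − (-160)·(+1.1)] / 34225 = +0.0006428
Head at (337826, 3668655) = 221.5 + (-0.01644)·(-555) + (+0.0006428)·(645) = 231.04 m.
That is higher than the 224.3 m at BH-03, so the point is upgradient.

upgradient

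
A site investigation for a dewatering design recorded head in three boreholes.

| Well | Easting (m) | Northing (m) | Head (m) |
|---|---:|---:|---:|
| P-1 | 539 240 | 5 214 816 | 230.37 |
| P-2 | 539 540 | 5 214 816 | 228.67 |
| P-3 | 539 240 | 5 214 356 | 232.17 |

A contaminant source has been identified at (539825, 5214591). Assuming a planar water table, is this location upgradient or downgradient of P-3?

∂h/∂x = (228.67 − 230.37) / (539540 − 539240) = -0.005667
∂h/∂y = (232.17 − 230.37) / (5214356 − 5214816) = -0.003913
Head at (539825, 5214591) = 230.37 + (-0.005667)·(585) + (-0.003913)·(-225) = 227.94 m.
That is lower than the 232.17 m at P-3, so the point is downgradient.

downgradient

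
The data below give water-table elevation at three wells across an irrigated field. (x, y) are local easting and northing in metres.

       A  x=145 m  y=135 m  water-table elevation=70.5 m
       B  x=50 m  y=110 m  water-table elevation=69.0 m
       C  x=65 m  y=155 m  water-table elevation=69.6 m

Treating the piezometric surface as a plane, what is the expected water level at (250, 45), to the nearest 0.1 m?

Differences from A: to B (Δx, Δy, Δh) = (-95, -25, -1.5); to C = (-80, 20, -0.9).
Determinant of the coordinate differences = (-95)·20 − (-80)·(-25) = -3900.
∂h/∂x = [(-1.5)·20 − (-0.9)·(-25)] / -3900 = +0.01346
∂h/∂y = [(-95)·(-0.9) − (-80)·(-1.5)] / -3900 = +0.008846
h(250, 45) = 70.5 + (+0.01346)·(105) + (+0.008846)·(-90) = 70.5 +1.413 -0.796 = 71.117 m.

71.1 m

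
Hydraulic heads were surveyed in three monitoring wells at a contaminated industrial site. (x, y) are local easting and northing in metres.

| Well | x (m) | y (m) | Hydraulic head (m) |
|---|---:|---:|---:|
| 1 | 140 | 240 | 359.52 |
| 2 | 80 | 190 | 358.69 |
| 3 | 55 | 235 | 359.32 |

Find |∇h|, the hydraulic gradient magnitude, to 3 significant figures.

0.0149

With h = a·x + b·y + c and 1 as origin, the differences give:
  (-60)·a + (-50)·b = -0.83
  (-85)·a + (-5)·b = -0.20
Eliminate b (×(-5) and ×(-50), subtract): -3950·a = -5.850 → a = ∂h/∂x = +0.001481
Back-substitute: b = ∂h/∂y = +0.01482.
|∇h| = √(0.001481² + 0.01482²) = 0.01489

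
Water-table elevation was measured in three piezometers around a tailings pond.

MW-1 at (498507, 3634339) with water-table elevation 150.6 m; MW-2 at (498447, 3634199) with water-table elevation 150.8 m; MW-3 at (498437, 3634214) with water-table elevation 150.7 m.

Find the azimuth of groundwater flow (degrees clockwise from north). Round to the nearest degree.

Taking MW-1 as reference: MW-2−MW-1 = (-60, -140, +0.2); MW-3−MW-1 = (-70, -125, +0.1).
Determinant of the coordinate differences = (-60)·(-125) − (-70)·(-140) = -2300.
∂h/∂x = [(+0.2)·(-125) − (+0.1)·(-140)] / -2300 = +0.004783
∂h/∂y = [(-60)·(+0.1) − (-70)·(+0.2)] / -2300 = -0.003478
Flow direction (−∇h) has components (-0.004783 E, +0.003478 N).
Azimuth = atan2(E, N) = atan2(-0.004783, +0.003478) = 306.0° ≈ 306°.

306°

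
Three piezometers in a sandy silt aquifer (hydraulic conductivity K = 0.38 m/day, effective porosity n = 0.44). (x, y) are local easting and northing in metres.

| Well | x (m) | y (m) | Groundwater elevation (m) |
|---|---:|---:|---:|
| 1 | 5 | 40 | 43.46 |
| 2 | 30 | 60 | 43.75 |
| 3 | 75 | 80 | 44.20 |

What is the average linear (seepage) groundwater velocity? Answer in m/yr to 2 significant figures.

2.9 m/yr

Taking 1 as reference: 2−1 = (25, 20, +0.29); 3−1 = (70, 40, +0.74).
Determinant of the coordinate differences = 25·40 − 70·20 = -400.
∂h/∂x = [(+0.29)·40 − (+0.74)·20] / -400 = +0.008000
∂h/∂y = [25·(+0.74) − 70·(+0.29)] / -400 = +0.004500
|∇h| = √(0.008000² + 0.004500²) = 0.009179
Seepage velocity v = K·i/n = 0.38 × 0.009179 / 0.44 = 0.007927 m/day = 2.895 m/yr.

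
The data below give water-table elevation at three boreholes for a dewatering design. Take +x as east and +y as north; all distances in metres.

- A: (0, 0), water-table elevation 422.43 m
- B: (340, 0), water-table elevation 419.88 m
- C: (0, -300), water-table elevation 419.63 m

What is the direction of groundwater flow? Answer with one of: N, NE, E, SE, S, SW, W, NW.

∂h/∂x = (419.88 − 422.43) / (340 − 0) = -0.007500
∂h/∂y = (419.63 − 422.43) / (-300 − 0) = +0.009333
Flow = −∇h = (+0.007500 east, -0.009333 north), which points southeast.

SE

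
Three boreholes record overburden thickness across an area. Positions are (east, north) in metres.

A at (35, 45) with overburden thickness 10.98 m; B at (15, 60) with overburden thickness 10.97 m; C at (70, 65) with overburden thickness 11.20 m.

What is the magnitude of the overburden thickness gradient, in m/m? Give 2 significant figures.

Taking A as reference: B−A = (-20, 15, -0.01); C−A = (35, 20, +0.22).
Determinant of the coordinate differences = (-20)·20 − 35·15 = -925.
∂d/∂x = [(-0.01)·20 − (+0.22)·15] / -925 = +0.003784
∂d/∂y = [(-20)·(+0.22) − 35·(-0.01)] / -925 = +0.004378
|∇f| = √(0.003784² + 0.004378²) = 0.005787 m/m

0.0058 m/m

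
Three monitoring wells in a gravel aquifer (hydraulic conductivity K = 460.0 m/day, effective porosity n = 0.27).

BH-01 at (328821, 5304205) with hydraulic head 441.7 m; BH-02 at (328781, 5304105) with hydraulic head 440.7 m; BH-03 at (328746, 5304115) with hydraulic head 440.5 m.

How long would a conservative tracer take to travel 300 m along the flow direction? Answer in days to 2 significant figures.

17 days

With h = a·x + b·y + c and BH-01 as origin, the differences give:
  (-40)·a + (-100)·b = -1.0
  (-75)·a + (-90)·b = -1.2
Eliminate b (×(-90) and ×(-100), subtract): -3900·a = -30.00 → a = ∂h/∂x = +0.007692
Back-substitute: b = ∂h/∂y = +0.006923.
|∇h| = √(0.007692² + 0.006923²) = 0.01035
Seepage velocity v = K·i/n = 460.0 × 0.01035 / 0.27 = 17.63 m/day.
t = 300 / 17.63 = 17.02 days.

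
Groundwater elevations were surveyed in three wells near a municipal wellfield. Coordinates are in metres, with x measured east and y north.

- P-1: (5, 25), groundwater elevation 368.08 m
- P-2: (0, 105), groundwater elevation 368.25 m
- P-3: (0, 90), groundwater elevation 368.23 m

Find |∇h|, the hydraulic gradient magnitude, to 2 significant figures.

With h = a·x + b·y + c and P-1 as origin, the differences give:
  (-5)·a + 80·b = +0.17
  (-5)·a + 65·b = +0.15
Eliminate b (×65 and ×80, subtract): 75·a = -0.950 → a = ∂h/∂x = -0.01267
Back-substitute: b = ∂h/∂y = +0.001333.
|∇h| = √(-0.01267² + 0.001333²) = 0.01274

0.013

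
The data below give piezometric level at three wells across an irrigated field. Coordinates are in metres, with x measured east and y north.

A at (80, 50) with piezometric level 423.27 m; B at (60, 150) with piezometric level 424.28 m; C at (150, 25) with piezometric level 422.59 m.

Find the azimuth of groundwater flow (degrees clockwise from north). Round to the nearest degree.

Taking A as reference: B−A = (-20, 100, +1.01); C−A = (70, -25, -0.68).
Determinant of the coordinate differences = (-20)·(-25) − 70·100 = -6500.
∂h/∂x = [(+1.01)·(-25) − (-0.68)·100] / -6500 = -0.006577
∂h/∂y = [(-20)·(-0.68) − 70·(+1.01)] / -6500 = +0.008785
Flow direction (−∇h) has components (+0.006577 E, -0.008785 N).
Azimuth = atan2(E, N) = atan2(+0.006577, -0.008785) = 143.2° ≈ 143°.

143°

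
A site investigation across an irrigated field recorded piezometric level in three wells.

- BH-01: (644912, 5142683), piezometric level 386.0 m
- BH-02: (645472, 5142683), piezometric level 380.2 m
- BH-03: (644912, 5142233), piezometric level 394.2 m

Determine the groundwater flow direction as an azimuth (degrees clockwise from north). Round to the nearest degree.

∂h/∂x = (380.2 − 386.0) / (645472 − 644912) = -0.01036
∂h/∂y = (394.2 − 386.0) / (5142233 − 5142683) = -0.01822
Flow direction (−∇h) has components (+0.01036 E, +0.01822 N).
Azimuth = atan2(E, N) = atan2(+0.01036, +0.01822) = 29.6° ≈ 030°.

030°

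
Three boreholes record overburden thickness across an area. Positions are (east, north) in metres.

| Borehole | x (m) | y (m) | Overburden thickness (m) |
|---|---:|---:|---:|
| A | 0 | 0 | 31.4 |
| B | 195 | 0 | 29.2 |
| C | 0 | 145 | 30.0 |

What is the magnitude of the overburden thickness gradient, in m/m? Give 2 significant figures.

0.015 m/m

∂d/∂x = (29.2 − 31.4) / (195 − 0) = -0.01128
∂d/∂y = (30.0 − 31.4) / (145 − 0) = -0.009655
|∇f| = √(-0.01128² + -0.009655²) = 0.01485 m/m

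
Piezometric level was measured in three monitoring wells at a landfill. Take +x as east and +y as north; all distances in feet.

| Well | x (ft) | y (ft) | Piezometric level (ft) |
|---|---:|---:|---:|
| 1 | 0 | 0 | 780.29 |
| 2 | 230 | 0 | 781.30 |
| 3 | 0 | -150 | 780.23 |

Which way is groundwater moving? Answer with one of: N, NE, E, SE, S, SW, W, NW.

∂h/∂x = (781.30 − 780.29) / (230 − 0) = +0.004391
∂h/∂y = (780.23 − 780.29) / (-150 − 0) = +0.0004000
Flow = −∇h = (-0.004391 east, -0.0004000 north), which points west.

W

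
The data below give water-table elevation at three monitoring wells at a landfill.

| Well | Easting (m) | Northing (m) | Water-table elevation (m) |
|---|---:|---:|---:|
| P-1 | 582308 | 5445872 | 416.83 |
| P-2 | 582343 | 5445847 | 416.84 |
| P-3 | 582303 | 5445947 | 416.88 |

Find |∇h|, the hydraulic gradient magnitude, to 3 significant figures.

With h = a·x + b·y + c and P-1 as origin, the differences give:
  35·a + (-25)·b = +0.01
  (-5)·a + 75·b = +0.05
Eliminate b (×75 and ×(-25), subtract): 2500·a = 2.000 → a = ∂h/∂x = +0.0008000
Back-substitute: b = ∂h/∂y = +0.0007200.
|∇h| = √(0.0008000² + 0.0007200²) = 0.001076

0.00108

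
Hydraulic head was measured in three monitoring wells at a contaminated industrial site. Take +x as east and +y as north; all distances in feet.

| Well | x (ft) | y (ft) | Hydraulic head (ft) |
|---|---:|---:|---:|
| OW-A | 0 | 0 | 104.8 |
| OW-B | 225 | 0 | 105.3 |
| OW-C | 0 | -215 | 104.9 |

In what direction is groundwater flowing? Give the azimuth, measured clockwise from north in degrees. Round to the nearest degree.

282°

∂h/∂x = (105.3 − 104.8) / (225 − 0) = +0.002222
∂h/∂y = (104.9 − 104.8) / (-215 − 0) = -0.0004651
Flow direction (−∇h) has components (-0.002222 E, +0.0004651 N).
Azimuth = atan2(E, N) = atan2(-0.002222, +0.0004651) = 281.8° ≈ 282°.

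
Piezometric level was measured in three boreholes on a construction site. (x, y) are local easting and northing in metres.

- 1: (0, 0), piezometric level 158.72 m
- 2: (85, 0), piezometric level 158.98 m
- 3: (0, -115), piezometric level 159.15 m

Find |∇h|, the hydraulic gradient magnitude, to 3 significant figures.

∂h/∂x = (158.98 − 158.72) / (85 − 0) = +0.003059
∂h/∂y = (159.15 − 158.72) / (-115 − 0) = -0.003739
|∇h| = √(0.003059² + -0.003739²) = 0.004831

0.00483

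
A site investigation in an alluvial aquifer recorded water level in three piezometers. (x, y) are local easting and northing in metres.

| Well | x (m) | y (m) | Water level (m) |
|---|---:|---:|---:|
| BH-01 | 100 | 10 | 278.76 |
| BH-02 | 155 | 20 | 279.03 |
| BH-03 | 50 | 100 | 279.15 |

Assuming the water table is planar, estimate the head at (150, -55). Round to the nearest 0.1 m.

278.5 m

Taking BH-01 as reference: BH-02−BH-01 = (55, 10, +0.27); BH-03−BH-01 = (-50, 90, +0.39).
Solve a·Δx + b·Δy = Δh: det = 55·90 − (-50)·10 = 5450.
∂h/∂x = [(+0.27)·90 − (+0.39)·10] / 5450 = +0.003743
∂h/∂y = [55·(+0.39) − (-50)·(+0.27)] / 5450 = +0.006413
h(150, -55) = 278.76 + (+0.003743)·(50) + (+0.006413)·(-65) = 278.76 +0.187 -0.417 = 278.530 m.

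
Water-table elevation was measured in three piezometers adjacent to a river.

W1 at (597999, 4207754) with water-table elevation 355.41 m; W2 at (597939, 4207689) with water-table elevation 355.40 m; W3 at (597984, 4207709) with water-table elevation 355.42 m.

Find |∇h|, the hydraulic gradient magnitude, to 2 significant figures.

0.00077

With h = a·x + b·y + c and W1 as origin, the differences give:
  (-60)·a + (-65)·b = -0.01
  (-15)·a + (-45)·b = +0.01
Eliminate b (×(-45) and ×(-65), subtract): 1725·a = 1.100 → a = ∂h/∂x = +0.0006377
Back-substitute: b = ∂h/∂y = -0.0004348.
|∇h| = √(0.0006377² + -0.0004348²) = 0.0007718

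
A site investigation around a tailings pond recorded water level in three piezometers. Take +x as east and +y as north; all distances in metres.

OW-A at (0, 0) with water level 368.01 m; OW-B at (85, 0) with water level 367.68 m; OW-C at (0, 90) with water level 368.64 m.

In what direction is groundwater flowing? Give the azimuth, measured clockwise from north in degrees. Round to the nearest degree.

151°

∂h/∂x = (367.68 − 368.01) / (85 − 0) = -0.003882
∂h/∂y = (368.64 − 368.01) / (90 − 0) = +0.007000
Flow direction (−∇h) has components (+0.003882 E, -0.007000 N).
Azimuth = atan2(E, N) = atan2(+0.003882, -0.007000) = 151.0° ≈ 151°.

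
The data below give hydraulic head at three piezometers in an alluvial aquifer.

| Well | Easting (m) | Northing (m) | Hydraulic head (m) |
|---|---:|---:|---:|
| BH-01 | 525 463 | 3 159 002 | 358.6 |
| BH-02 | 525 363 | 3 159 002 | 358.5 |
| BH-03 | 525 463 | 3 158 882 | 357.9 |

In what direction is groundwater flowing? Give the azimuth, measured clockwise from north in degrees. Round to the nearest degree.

∂h/∂x = (358.5 − 358.6) / (525363 − 525463) = +0.001000
∂h/∂y = (357.9 − 358.6) / (3158882 − 3159002) = +0.005833
Flow direction (−∇h) has components (-0.001000 E, -0.005833 N).
Azimuth = atan2(E, N) = atan2(-0.001000, -0.005833) = 189.7° ≈ 190°.

190°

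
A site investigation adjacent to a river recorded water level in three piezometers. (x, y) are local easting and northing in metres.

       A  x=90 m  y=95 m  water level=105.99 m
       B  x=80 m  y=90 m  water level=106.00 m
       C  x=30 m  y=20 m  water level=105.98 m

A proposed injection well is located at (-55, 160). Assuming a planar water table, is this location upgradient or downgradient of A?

Three-point gradient (reference A): Δ to B = (-10, -5, +0.01), Δ to C = (-60, -75, -0.01).
∂h/∂x = -0.001778, ∂h/∂y = +0.001556 (det = 450).
Head at (-55, 160) = 105.99 + (-0.001778)·(-145) + (+0.001556)·(65) = 106.35 m.
That is higher than the 105.99 m at A, so the point is upgradient.

upgradient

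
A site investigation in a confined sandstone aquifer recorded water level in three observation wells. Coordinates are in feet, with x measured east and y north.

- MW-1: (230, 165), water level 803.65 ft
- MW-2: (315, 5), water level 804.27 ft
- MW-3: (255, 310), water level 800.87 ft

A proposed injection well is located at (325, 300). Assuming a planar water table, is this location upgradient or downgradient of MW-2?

With h = a·x + b·y + c and MW-1 as origin, the differences give:
  85·a + (-160)·b = +0.62
  25·a + 145·b = -2.78
Eliminate b (×145 and ×(-160), subtract): 16325·a = -354.900 → a = ∂h/∂x = -0.02174
Back-substitute: b = ∂h/∂y = -0.01542.
Head at (325, 300) = 803.65 + (-0.02174)·(95) + (-0.01542)·(135) = 799.50 ft.
That is lower than the 804.27 ft at MW-2, so the point is downgradient.

downgradient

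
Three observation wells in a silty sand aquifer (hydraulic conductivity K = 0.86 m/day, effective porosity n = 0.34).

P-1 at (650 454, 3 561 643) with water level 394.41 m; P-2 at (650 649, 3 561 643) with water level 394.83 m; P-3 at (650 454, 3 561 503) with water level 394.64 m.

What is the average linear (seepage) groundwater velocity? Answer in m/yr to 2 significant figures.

2.5 m/yr

∂h/∂x = (394.83 − 394.41) / (650649 − 650454) = +0.002154
∂h/∂y = (394.64 − 394.41) / (3561503 − 3561643) = -0.001643
|∇h| = √(0.002154² + -0.001643²) = 0.002709
Seepage velocity v = K·i/n = 0.86 × 0.002709 / 0.34 = 0.006852 m/day = 2.503 m/yr.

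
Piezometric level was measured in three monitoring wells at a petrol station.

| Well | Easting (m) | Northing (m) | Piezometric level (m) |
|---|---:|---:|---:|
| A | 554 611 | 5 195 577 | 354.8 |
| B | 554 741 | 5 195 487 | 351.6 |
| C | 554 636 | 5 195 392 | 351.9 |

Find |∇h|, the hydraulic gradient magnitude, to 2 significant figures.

Differences from A: to B (Δx, Δy, Δh) = (130, -90, -3.2); to C = (25, -185, -2.9).
Determinant of the coordinate differences = 130·(-185) − 25·(-90) = -21800.
∂h/∂x = [(-3.2)·(-185) − (-2.9)·(-90)] / -21800 = -0.01518
∂h/∂y = [130·(-2.9) − 25·(-3.2)] / -21800 = +0.01362
|∇h| = √(-0.01518² + 0.01362²) = 0.02039

0.020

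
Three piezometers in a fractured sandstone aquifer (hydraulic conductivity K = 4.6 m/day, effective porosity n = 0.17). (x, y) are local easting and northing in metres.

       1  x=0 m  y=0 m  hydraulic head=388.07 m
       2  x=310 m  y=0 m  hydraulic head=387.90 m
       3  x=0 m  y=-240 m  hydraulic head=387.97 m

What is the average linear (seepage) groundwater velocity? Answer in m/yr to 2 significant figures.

∂h/∂x = (387.90 − 388.07) / (310 − 0) = -0.0005484
∂h/∂y = (387.97 − 388.07) / (-240 − 0) = +0.0004167
|∇h| = √(-0.0005484² + 0.0004167²) = 0.0006888
Seepage velocity v = K·i/n = 4.6 × 0.0006888 / 0.17 = 0.01864 m/day = 6.808 m/yr.

6.8 m/yr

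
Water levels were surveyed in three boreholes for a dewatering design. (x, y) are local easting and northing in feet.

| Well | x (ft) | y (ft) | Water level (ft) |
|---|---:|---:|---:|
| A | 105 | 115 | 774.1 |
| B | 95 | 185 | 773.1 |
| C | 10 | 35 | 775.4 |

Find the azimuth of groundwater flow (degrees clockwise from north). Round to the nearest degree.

006°

With h = a·x + b·y + c and A as origin, the differences give:
  (-10)·a + 70·b = -1.0
  (-95)·a + (-80)·b = +1.3
Eliminate b (×(-80) and ×70, subtract): 7450·a = -11.00 → a = ∂h/∂x = -0.001477
Back-substitute: b = ∂h/∂y = -0.01450.
Flow direction (−∇h) has components (+0.001477 E, +0.01450 N).
Azimuth = atan2(E, N) = atan2(+0.001477, +0.01450) = 5.8° ≈ 006°.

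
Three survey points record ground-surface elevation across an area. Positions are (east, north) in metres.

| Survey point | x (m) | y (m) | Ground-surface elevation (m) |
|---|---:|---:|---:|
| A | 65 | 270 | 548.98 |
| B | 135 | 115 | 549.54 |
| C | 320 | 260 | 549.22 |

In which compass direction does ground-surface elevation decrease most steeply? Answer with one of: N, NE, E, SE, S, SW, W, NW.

Differences from A: to B (Δx, Δy, Δh) = (70, -155, +0.56); to C = (255, -10, +0.24).
Determinant of the coordinate differences = 70·(-10) − 255·(-155) = 38825.
∂z/∂x = [(+0.56)·(-10) − (+0.24)·(-155)] / 38825 = +0.0008139
∂z/∂y = [70·(+0.24) − 255·(+0.56)] / 38825 = -0.003245
Steepest decrease is along −∇f = (-0.0008139 E, +0.003245 N) → north.

N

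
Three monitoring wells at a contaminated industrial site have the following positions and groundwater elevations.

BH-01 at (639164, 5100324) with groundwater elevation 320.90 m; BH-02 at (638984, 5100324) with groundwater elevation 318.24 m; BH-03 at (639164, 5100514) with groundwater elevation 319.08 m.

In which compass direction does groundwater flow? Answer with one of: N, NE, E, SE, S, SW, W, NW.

∂h/∂x = (318.24 − 320.90) / (638984 − 639164) = +0.01478
∂h/∂y = (319.08 − 320.90) / (5100514 − 5100324) = -0.009579
Flow = −∇h = (-0.01478 east, +0.009579 north), which points northwest.

NW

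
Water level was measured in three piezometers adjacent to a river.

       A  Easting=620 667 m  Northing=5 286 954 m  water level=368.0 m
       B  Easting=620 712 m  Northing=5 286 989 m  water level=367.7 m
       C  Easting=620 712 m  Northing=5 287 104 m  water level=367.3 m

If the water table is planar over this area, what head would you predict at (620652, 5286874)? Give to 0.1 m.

With h = a·x + b·y + c and A as origin, the differences give:
  45·a + 35·b = -0.3
  45·a + 150·b = -0.7
Eliminate b (×150 and ×35, subtract): 5175·a = -20.50 → a = ∂h/∂x = -0.003961
Back-substitute: b = ∂h/∂y = -0.003478.
h(620652, 5286874) = 368.0 + (-0.003961)·(-15) + (-0.003478)·(-80) = 368.0 +0.059 +0.278 = 368.338 m.

368.3 m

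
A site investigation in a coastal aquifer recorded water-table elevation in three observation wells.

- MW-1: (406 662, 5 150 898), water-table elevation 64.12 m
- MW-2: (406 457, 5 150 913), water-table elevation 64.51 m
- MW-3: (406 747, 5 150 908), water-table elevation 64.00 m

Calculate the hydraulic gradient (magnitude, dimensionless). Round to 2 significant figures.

0.0031

Differences from MW-1: to MW-2 (Δx, Δy, Δh) = (-205, 15, +0.39); to MW-3 = (85, 10, -0.12).
Solve a·Δx + b·Δy = Δh: det = (-205)·10 − 85·15 = -3325.
∂h/∂x = [(+0.39)·10 − (-0.12)·15] / -3325 = -0.001714
∂h/∂y = [(-205)·(-0.12) − 85·(+0.39)] / -3325 = +0.002571
|∇h| = √(-0.001714² + 0.002571²) = 0.00309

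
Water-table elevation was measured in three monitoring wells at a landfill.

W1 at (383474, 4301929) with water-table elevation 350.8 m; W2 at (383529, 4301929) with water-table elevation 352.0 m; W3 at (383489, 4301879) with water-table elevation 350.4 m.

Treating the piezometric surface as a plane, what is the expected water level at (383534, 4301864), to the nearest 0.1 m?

351.2 m

With h = a·x + b·y + c and W1 as origin, the differences give:
  55·a + 0·b = +1.2
  15·a + (-50)·b = -0.4
Eliminate b (×(-50) and ×0, subtract): -2750·a = -60.00 → a = ∂h/∂x = +0.02182
Back-substitute: b = ∂h/∂y = +0.01455.
h(383534, 4301864) = 350.8 + (+0.02182)·(60) + (+0.01455)·(-65) = 350.8 +1.309 -0.945 = 351.164 m.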